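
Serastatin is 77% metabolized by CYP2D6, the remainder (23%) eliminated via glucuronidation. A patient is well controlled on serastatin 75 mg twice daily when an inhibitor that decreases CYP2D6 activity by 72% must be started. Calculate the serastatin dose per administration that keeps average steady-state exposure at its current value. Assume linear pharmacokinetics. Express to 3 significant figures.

33.4 mg

The CYP2D6 pathway (77% of clearance) drops to 0.28× activity: 0.77 × 0.28 = 0.2156.
Non-CYP routes (23%) are unchanged.
New clearance relative to baseline: 0.2156 + 0.23 = 0.4456.
Exposure is unchanged when dose changes in proportion to clearance. New dose = 75 mg × 0.4456 = 33.4 mg.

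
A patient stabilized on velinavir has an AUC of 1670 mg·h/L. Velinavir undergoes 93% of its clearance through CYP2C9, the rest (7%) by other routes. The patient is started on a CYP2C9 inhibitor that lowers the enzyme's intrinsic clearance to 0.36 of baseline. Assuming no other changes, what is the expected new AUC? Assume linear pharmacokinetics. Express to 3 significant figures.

4.13 × 10³ mg·h/L

CYP2C9: 0.93 × 0.36 = 0.3348
Other: 0.07 (unchanged)
New clearance relative to baseline: 0.3348 + 0.07 = 0.4048.
New AUC = baseline ÷ relative clearance = 1670 / 0.4048 = 4.13 × 10³ mg·h/L.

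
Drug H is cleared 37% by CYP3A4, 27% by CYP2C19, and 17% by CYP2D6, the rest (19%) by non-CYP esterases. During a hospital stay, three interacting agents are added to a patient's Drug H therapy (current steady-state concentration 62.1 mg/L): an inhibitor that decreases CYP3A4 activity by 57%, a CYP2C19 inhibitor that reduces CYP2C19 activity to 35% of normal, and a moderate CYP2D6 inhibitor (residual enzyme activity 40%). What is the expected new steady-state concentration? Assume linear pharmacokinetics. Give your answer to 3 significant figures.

CYP3A4: 0.37 × 0.43 = 0.1591
CYP2C19: 0.27 × 0.35 = 0.0945
CYP2D6: 0.17 × 0.4 = 0.068
Other: 0.19 (unchanged)
New clearance relative to baseline: 0.1591 + 0.0945 + 0.068 + 0.19 = 0.5116.
Steady-state concentration ∝ 1/CL: new value = 62.1 / 0.5116 = 121 mg/L.

121 mg/L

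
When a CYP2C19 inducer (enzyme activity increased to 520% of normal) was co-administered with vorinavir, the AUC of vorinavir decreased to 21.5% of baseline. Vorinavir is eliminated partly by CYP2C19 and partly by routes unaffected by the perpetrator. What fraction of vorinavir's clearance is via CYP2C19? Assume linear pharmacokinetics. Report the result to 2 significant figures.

CL'/CL = 1 / 0.215 = 4.651
5.2·fm + (1 − fm) = 4.651
fm = (4.651 − 1) / (5.2 − 1) = 0.87

0.87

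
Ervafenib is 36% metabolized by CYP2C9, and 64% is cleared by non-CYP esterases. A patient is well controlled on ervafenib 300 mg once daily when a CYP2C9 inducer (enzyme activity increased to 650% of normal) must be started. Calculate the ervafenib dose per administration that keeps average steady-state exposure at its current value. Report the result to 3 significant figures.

The CYP2C9 pathway (36% of clearance) is boosted to 6.5× activity: 0.36 × 6.5 = 2.34.
Non-CYP routes (64%) are unchanged.
CL_new/CL_old = 2.34 + 0.64 = 2.98.
Css,avg = (dose rate)/CL, so holding Css fixed requires dose ∝ CL: 300 × 2.98 = 894 mg.

894 mg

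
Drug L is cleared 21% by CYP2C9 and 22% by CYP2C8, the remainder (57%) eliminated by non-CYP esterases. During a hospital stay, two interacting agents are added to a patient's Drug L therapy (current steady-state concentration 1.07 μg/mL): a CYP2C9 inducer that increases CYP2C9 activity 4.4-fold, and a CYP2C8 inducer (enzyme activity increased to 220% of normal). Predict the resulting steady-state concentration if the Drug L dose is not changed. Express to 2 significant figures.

The CYP2C9 pathway (21% of clearance) is boosted to 4.4× activity: 0.21 × 4.4 = 0.924.
The CYP2C8 pathway (22% of clearance) rises to 2.2× activity: 0.22 × 2.2 = 0.484.
Non-CYP routes (57%) are unchanged.
New clearance relative to baseline: 0.924 + 0.484 + 0.57 = 1.978.
Dividing the baseline by the relative clearance: 1.07 / 1.978 = 0.54 μg/mL.

0.54 μg/mL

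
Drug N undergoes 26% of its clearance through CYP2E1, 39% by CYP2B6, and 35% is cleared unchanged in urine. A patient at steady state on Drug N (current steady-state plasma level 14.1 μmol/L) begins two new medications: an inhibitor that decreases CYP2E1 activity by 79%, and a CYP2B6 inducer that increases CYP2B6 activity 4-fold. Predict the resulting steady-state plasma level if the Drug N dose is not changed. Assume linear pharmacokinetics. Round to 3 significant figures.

7.18 μmol/L

The CYP2E1 pathway (26% of clearance) falls to 0.21× activity: 0.26 × 0.21 = 0.0546.
The CYP2B6 pathway (39% of clearance) is boosted to 4× activity: 0.39 × 4 = 1.56.
The remaining 35% of clearance is unaffected.
New clearance relative to baseline: 0.0546 + 1.56 + 0.35 = 1.9646.
New steady-state plasma level = 14.1 / 1.9646 = 7.18 μmol/L (concentration scales inversely with clearance).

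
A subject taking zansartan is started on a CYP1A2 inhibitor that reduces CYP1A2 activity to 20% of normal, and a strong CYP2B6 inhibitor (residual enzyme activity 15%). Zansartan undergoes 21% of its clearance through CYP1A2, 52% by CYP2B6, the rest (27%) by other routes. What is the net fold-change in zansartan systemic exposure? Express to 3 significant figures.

CYP1A2: 0.21 × 0.2 = 0.042
CYP2B6: 0.52 × 0.15 = 0.078
Other: 0.27 (unchanged)
New clearance relative to baseline: 0.042 + 0.078 + 0.27 = 0.39.
Net systemic exposure ratio = 1 / 0.39 = 2.56.

2.56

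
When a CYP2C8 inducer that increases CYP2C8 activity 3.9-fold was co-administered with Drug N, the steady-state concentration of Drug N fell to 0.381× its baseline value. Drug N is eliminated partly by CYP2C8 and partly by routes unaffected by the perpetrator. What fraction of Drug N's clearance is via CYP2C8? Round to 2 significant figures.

Let fm be the CYP2C8 fraction. New clearance relative to baseline = fm × 3.9 + (1 − fm).
Steady-state concentration ratio = 1 / (new CL fraction), so new CL fraction = 1 / 0.381 = 2.625.
fm × 3.9 + 1 − fm = 2.625  ⇒  fm × (3.9 − 1) = 1.625  ⇒  fm = 0.56.

0.56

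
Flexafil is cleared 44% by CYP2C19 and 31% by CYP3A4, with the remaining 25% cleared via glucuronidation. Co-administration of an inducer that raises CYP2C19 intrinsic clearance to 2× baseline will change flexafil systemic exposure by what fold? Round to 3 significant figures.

CYP2C19: 0.44 × 2 = 0.88
CYP3A4: 0.31 (unchanged)
Other: 0.25 (unchanged)
CL_new/CL_old = 0.88 + 0.31 + 0.25 = 1.44.
Systemic exposure is inversely proportional to clearance, so the fold-change is 1 / 1.44 = 0.694.

0.694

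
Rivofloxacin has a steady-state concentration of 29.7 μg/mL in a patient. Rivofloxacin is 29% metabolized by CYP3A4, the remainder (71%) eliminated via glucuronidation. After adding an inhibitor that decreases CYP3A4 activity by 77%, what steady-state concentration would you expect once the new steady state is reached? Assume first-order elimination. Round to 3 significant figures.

38.2 μg/mL

The CYP3A4 pathway (29% of clearance) drops to 0.23× activity: 0.29 × 0.23 = 0.0667.
Non-CYP routes (71%) are unchanged.
CL_new/CL_old = 0.0667 + 0.71 = 0.7767.
New steady-state concentration = baseline ÷ relative clearance = 29.7 / 0.7767 = 38.2 μg/mL.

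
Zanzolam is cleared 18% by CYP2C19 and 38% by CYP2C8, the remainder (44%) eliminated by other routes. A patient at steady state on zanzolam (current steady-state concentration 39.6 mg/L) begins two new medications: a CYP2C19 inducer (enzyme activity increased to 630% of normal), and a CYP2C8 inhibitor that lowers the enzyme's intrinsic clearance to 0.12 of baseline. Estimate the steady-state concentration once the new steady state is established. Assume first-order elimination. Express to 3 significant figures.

CYP2C19: 0.18 × 6.3 = 1.134
CYP2C8: 0.38 × 0.12 = 0.0456
Other: 0.44 (unchanged)
CL_new/CL_old = 1.134 + 0.0456 + 0.44 = 1.6196.
Steady-state concentration ∝ 1/CL: new value = 39.6 / 1.6196 = 24.5 mg/L.

24.5 mg/L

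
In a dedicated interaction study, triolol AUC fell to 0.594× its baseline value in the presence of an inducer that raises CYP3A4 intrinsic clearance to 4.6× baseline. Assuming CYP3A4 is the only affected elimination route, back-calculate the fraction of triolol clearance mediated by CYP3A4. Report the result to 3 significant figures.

0.190

CL'/CL = 1 / 0.594 = 1.684
4.6·fm + (1 − fm) = 1.684
fm = (1.684 − 1) / (4.6 − 1) = 0.190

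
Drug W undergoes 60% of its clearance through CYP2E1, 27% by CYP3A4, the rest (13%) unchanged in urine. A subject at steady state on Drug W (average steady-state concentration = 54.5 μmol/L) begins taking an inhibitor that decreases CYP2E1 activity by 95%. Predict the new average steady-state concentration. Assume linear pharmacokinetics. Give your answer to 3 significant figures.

The CYP2E1 pathway (60% of clearance) falls to 0.05× activity: 0.6 × 0.05 = 0.03.
CYP3A4 (27%) and the residual 13% are unaffected.
New clearance relative to baseline: 0.03 + 0.27 + 0.13 = 0.43.
With dosing unchanged, average steady-state concentration scales as 1/CL: 54.5 / 0.43 = 127 μmol/L.

127 μmol/L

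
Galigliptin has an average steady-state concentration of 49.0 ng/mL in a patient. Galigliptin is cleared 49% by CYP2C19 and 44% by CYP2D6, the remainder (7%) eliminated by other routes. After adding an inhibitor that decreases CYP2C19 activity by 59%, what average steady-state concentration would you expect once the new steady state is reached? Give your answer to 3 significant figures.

68.9 ng/mL

The CYP2C19 pathway (49% of clearance) drops to 0.41× activity: 0.49 × 0.41 = 0.2009.
CYP2D6 (44%) and the residual 7% are unaffected.
CL_new/CL_old = 0.2009 + 0.44 + 0.07 = 0.7109.
New average steady-state concentration = baseline ÷ relative clearance = 49.0 / 0.7109 = 68.9 ng/mL.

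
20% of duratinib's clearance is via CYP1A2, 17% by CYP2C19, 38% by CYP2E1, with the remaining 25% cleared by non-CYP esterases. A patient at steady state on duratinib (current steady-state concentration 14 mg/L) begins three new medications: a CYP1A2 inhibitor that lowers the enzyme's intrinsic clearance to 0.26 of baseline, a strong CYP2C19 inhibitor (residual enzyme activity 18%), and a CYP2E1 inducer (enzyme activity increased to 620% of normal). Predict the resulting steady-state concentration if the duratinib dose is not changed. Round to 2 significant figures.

5.2 mg/L

The CYP1A2 pathway (20% of clearance) falls to 0.26× activity: 0.2 × 0.26 = 0.052.
The CYP2C19 pathway (17% of clearance) drops to 0.18× activity: 0.17 × 0.18 = 0.0306.
The CYP2E1 pathway (38% of clearance) is boosted to 6.2× activity: 0.38 × 6.2 = 2.356.
The remaining 25% of clearance is unaffected.
CL_new/CL_old = 0.052 + 0.0306 + 2.356 + 0.25 = 2.6886.
Dividing the baseline by the relative clearance: 14 / 2.6886 = 5.2 mg/L.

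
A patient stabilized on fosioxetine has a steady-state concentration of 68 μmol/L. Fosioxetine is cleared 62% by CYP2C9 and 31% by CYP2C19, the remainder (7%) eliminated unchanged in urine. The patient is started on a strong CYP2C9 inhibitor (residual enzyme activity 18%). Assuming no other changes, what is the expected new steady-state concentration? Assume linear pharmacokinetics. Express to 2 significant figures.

1.4 × 10² μmol/L

The CYP2C9 pathway (62% of clearance) is reduced to 0.18× activity: 0.62 × 0.18 = 0.1116.
CYP2C19 (31%) and the residual 7% are unaffected.
Relative clearance = 0.1116 + 0.31 + 0.07 = 0.4916.
New steady-state concentration = baseline ÷ relative clearance = 68 / 0.4916 = 1.4 × 10² μmol/L.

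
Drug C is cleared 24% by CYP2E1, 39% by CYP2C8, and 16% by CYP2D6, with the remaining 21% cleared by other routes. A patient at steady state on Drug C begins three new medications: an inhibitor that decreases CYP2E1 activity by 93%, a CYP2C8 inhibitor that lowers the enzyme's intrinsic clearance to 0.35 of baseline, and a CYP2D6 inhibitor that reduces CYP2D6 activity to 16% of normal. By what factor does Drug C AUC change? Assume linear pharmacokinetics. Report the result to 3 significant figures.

The CYP2E1 pathway (24% of clearance) is reduced to 0.07× activity: 0.24 × 0.07 = 0.0168.
The CYP2C8 pathway (39% of clearance) is reduced to 0.35× activity: 0.39 × 0.35 = 0.1365.
The CYP2D6 pathway (16% of clearance) drops to 0.16× activity: 0.16 × 0.16 = 0.0256.
Non-CYP routes (21%) are unchanged.
Relative clearance = 0.0168 + 0.1365 + 0.0256 + 0.21 = 0.3889.
AUC ∝ 1/CL: fold-change = 1 / 0.3889 = 2.57.

2.57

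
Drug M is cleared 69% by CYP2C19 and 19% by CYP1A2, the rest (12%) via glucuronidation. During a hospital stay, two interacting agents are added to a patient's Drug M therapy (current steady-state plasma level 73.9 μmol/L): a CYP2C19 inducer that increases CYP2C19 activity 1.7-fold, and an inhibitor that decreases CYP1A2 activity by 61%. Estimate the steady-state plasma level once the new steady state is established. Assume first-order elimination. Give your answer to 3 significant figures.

54.1 μmol/L

CYP2C19: 0.69 × 1.7 = 1.173
CYP1A2: 0.19 × 0.39 = 0.0741
Other: 0.12 (unchanged)
CL_new/CL_old = 1.173 + 0.0741 + 0.12 = 1.3671.
Dividing the baseline by the relative clearance: 73.9 / 1.3671 = 54.1 μmol/L.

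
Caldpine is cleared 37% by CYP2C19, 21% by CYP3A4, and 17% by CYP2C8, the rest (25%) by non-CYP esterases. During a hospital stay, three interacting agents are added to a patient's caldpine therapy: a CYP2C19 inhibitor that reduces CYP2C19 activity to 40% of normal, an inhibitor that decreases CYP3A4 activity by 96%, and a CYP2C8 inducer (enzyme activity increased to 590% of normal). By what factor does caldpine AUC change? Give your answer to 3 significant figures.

0.710

The CYP2C19 pathway (37% of clearance) drops to 0.4× activity: 0.37 × 0.4 = 0.148.
The CYP3A4 pathway (21% of clearance) drops to 0.04× activity: 0.21 × 0.04 = 0.0084.
The CYP2C8 pathway (17% of clearance) increases to 5.9× activity: 0.17 × 5.9 = 1.003.
Non-CYP routes (25%) are unchanged.
CL_new/CL_old = 0.148 + 0.0084 + 1.003 + 0.25 = 1.4094.
Net AUC ratio = 1 / 1.4094 = 0.710.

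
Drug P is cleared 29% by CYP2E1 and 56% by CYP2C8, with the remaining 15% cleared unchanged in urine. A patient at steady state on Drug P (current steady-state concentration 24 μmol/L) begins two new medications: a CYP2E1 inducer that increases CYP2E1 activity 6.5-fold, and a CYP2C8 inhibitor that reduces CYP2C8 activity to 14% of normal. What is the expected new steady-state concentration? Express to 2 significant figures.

11 μmol/L

The CYP2E1 pathway (29% of clearance) increases to 6.5× activity: 0.29 × 6.5 = 1.885.
The CYP2C8 pathway (56% of clearance) drops to 0.14× activity: 0.56 × 0.14 = 0.0784.
Non-CYP routes (15%) are unchanged.
CL_new/CL_old = 1.885 + 0.0784 + 0.15 = 2.1134.
New steady-state concentration = 24 / 2.1134 = 11 μmol/L (concentration scales inversely with clearance).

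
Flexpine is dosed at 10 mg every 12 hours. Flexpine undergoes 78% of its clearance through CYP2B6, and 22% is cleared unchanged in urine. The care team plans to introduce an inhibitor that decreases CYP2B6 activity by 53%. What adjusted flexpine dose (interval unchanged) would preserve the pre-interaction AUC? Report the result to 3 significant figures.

5.87 mg

The CYP2B6 pathway (78% of clearance) is reduced to 0.47× activity: 0.78 × 0.47 = 0.3666.
Non-CYP routes (22%) are unchanged.
CL_new/CL_old = 0.3666 + 0.22 = 0.5866.
Css,avg = (dose rate)/CL, so holding Css fixed requires dose ∝ CL: 10 × 0.5866 = 5.87 mg.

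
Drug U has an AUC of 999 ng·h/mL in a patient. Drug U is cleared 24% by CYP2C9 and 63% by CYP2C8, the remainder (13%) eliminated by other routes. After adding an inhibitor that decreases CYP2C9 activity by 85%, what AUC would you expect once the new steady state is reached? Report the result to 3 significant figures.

1.26 × 10³ ng·h/mL

The CYP2C9 pathway (24% of clearance) is reduced to 0.15× activity: 0.24 × 0.15 = 0.036.
CYP2C8 (63%) and the residual 13% are unaffected.
New clearance relative to baseline: 0.036 + 0.63 + 0.13 = 0.796.
AUC ∝ 1/CL, so new value = 999 / 0.796 = 1.26 × 10³ ng·h/mL.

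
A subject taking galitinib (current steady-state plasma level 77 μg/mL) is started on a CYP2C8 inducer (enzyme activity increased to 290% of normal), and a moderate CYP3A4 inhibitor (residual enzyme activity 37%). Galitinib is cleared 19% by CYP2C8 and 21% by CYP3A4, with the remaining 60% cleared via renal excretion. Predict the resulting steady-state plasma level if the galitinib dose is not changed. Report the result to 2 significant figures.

The CYP2C8 pathway (19% of clearance) is boosted to 2.9× activity: 0.19 × 2.9 = 0.551.
The CYP3A4 pathway (21% of clearance) is reduced to 0.37× activity: 0.21 × 0.37 = 0.0777.
Non-CYP routes (60%) are unchanged.
CL_new/CL_old = 0.551 + 0.0777 + 0.6 = 1.2287.
New steady-state plasma level = 77 / 1.2287 = 63 μg/mL (concentration scales inversely with clearance).

63 μg/mL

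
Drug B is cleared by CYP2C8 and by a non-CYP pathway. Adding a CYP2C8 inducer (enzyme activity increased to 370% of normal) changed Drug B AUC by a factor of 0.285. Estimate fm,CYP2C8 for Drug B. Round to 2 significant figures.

0.93

Write x for the fraction cleared via CYP2C8. The observed AUC change means clearance rose to 1/0.285 = 3.509 of baseline.
Setting x·3.7 + (1 − x) = 3.509 and solving: x = (3.509 − 1)/(3.7 − 1) = 0.93.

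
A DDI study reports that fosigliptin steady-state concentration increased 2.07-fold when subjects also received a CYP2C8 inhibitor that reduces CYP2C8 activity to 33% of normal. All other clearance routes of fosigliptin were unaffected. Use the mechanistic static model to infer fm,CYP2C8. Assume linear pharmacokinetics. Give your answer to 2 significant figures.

Let fm be the CYP2C8 fraction. New clearance relative to baseline = fm × 0.33 + (1 − fm).
Steady-state concentration ratio = 1 / (new CL fraction), so new CL fraction = 1 / 2.07 = 0.4831.
fm × 0.33 + 1 − fm = 0.4831  ⇒  fm × (0.33 − 1) = −0.5169  ⇒  fm = 0.77.

0.77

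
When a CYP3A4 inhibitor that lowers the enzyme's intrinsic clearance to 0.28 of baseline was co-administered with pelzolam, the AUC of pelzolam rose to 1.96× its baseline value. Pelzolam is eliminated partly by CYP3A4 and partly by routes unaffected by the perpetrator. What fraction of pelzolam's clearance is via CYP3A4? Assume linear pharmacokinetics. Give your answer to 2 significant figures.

0.68

Call the CYP3A4 fraction fm. After the interaction, CL_new/CL_old = fm × 0.28 + (1 − fm).
AUC ratio = 1 / (new CL fraction), so new CL fraction = 1 / 1.96 = 0.5102.
fm × 0.28 + 1 − fm = 0.5102  ⇒  fm × (0.28 − 1) = −0.4898  ⇒  fm = 0.68.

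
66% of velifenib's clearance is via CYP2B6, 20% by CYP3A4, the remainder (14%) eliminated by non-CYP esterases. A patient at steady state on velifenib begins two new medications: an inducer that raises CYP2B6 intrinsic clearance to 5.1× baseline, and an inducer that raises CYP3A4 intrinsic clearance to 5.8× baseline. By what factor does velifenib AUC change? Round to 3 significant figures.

The CYP2B6 pathway (66% of clearance) is boosted to 5.1× activity: 0.66 × 5.1 = 3.366.
The CYP3A4 pathway (20% of clearance) is boosted to 5.8× activity: 0.2 × 5.8 = 1.16.
The remaining 14% of clearance is unaffected.
Relative clearance = 3.366 + 1.16 + 0.14 = 4.666.
AUC ∝ 1/CL: fold-change = 1 / 4.666 = 0.214.

0.214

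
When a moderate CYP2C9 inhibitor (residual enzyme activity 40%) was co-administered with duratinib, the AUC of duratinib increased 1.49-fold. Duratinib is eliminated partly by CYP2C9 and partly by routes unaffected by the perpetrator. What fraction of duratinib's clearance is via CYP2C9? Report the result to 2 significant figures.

Let fm be the CYP2C9 fraction. New clearance relative to baseline = fm × 0.4 + (1 − fm).
AUC ratio = 1 / (new CL fraction), so new CL fraction = 1 / 1.49 = 0.6711.
fm × 0.4 + 1 − fm = 0.6711  ⇒  fm × (0.4 − 1) = −0.3289  ⇒  fm = 0.55.

0.55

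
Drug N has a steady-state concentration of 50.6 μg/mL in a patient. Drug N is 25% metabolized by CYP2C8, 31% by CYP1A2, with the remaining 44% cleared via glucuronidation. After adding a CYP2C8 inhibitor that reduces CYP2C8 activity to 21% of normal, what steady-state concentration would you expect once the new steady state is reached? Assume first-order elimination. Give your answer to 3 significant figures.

63.1 μg/mL

The CYP2C8 pathway (25% of clearance) is reduced to 0.21× activity: 0.25 × 0.21 = 0.0525.
CYP1A2 (31%) and the residual 44% are unaffected.
New clearance relative to baseline: 0.0525 + 0.31 + 0.44 = 0.8025.
With dosing unchanged, steady-state concentration scales as 1/CL: 50.6 / 0.8025 = 63.1 μg/mL.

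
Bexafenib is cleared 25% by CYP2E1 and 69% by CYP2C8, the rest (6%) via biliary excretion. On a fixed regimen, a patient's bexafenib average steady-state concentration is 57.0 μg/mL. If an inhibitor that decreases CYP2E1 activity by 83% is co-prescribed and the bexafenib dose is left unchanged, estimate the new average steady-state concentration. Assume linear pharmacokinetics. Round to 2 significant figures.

72 μg/mL

The CYP2E1 pathway (25% of clearance) falls to 0.17× activity: 0.25 × 0.17 = 0.0425.
CYP2C8 (69%) and the residual 6% are unaffected.
CL_new/CL_old = 0.0425 + 0.69 + 0.06 = 0.7925.
New average steady-state concentration = baseline ÷ relative clearance = 57.0 / 0.7925 = 72 μg/mL.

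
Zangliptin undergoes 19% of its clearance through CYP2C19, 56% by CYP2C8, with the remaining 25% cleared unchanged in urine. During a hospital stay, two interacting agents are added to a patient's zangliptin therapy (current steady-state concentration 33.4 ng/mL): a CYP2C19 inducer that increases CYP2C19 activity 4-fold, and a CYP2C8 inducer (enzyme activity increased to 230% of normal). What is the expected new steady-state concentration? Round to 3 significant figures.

CYP2C19: 0.19 × 4 = 0.76
CYP2C8: 0.56 × 2.3 = 1.288
Other: 0.25 (unchanged)
CL_new/CL_old = 0.76 + 1.288 + 0.25 = 2.298.
Dividing the baseline by the relative clearance: 33.4 / 2.298 = 14.5 ng/mL.

14.5 ng/mL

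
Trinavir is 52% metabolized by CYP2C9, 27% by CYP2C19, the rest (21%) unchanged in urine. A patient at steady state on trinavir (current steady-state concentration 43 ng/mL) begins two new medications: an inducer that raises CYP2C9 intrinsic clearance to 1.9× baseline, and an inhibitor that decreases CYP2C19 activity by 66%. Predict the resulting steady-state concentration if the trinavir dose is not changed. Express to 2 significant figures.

33 ng/mL

The CYP2C9 pathway (52% of clearance) rises to 1.9× activity: 0.52 × 1.9 = 0.988.
The CYP2C19 pathway (27% of clearance) falls to 0.34× activity: 0.27 × 0.34 = 0.0918.
Non-CYP routes (21%) are unchanged.
Relative clearance = 0.988 + 0.0918 + 0.21 = 1.2898.
New steady-state concentration = 43 / 1.2898 = 33 ng/mL (concentration scales inversely with clearance).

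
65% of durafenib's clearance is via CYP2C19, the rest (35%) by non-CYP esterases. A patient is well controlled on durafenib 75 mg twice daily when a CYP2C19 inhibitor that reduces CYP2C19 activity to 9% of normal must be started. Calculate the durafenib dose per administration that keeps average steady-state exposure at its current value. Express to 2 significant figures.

31 mg

The CYP2C19 pathway (65% of clearance) is reduced to 0.09× activity: 0.65 × 0.09 = 0.0585.
Non-CYP routes (35%) are unchanged.
Relative clearance = 0.0585 + 0.35 = 0.4085.
Exposure is unchanged when dose changes in proportion to clearance. New dose = 75 mg × 0.4085 = 31 mg.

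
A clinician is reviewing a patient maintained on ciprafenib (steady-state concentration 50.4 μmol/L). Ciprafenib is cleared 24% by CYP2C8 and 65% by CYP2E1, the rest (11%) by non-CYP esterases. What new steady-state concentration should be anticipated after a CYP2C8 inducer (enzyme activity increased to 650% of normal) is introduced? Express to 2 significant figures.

22 μmol/L

CYP2C8: 0.24 × 6.5 = 1.56
CYP2E1: 0.65 (unchanged)
Other: 0.11 (unchanged)
New clearance relative to baseline: 1.56 + 0.65 + 0.11 = 2.32.
With dosing unchanged, steady-state concentration scales as 1/CL: 50.4 / 2.32 = 22 μmol/L.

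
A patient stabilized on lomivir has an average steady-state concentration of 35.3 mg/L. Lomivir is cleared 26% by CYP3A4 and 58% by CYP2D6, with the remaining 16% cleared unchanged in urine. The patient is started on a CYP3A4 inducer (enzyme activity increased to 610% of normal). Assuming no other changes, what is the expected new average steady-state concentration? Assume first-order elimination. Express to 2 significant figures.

The CYP3A4 pathway (26% of clearance) increases to 6.1× activity: 0.26 × 6.1 = 1.586.
CYP2D6 (58%) and the residual 16% are unaffected.
CL_new/CL_old = 1.586 + 0.58 + 0.16 = 2.326.
Average steady-state concentration ∝ 1/CL, so new value = 35.3 / 2.326 = 15 mg/L.

15 mg/L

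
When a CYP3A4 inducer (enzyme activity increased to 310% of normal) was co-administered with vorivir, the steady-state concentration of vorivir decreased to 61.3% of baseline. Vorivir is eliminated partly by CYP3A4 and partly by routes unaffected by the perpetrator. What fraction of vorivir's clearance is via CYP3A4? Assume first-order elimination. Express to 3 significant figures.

0.301

Let fm be the CYP3A4 fraction. New clearance relative to baseline = fm × 3.1 + (1 − fm).
Steady-state concentration ratio = 1 / (new CL fraction), so new CL fraction = 1 / 0.613 = 1.631.
fm × 3.1 + 1 − fm = 1.631  ⇒  fm × (3.1 − 1) = 0.6313  ⇒  fm = 0.301.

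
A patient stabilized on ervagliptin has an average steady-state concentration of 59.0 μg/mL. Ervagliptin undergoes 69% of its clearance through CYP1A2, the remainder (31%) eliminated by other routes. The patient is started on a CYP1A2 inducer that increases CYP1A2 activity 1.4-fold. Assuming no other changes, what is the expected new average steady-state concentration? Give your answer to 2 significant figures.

46 μg/mL

The CYP1A2 pathway (69% of clearance) is boosted to 1.4× activity: 0.69 × 1.4 = 0.966.
Non-CYP routes (31%) are unchanged.
New clearance relative to baseline: 0.966 + 0.31 = 1.276.
New average steady-state concentration = baseline ÷ relative clearance = 59.0 / 1.276 = 46 μg/mL.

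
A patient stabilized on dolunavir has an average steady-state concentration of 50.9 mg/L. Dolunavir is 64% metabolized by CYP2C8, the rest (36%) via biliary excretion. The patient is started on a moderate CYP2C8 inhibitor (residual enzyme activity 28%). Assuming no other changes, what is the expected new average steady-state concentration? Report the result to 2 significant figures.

The CYP2C8 pathway (64% of clearance) is reduced to 0.28× activity: 0.64 × 0.28 = 0.1792.
The remaining 36% of clearance is unaffected.
New clearance relative to baseline: 0.1792 + 0.36 = 0.5392.
With dosing unchanged, average steady-state concentration scales as 1/CL: 50.9 / 0.5392 = 94 mg/L.

94 mg/L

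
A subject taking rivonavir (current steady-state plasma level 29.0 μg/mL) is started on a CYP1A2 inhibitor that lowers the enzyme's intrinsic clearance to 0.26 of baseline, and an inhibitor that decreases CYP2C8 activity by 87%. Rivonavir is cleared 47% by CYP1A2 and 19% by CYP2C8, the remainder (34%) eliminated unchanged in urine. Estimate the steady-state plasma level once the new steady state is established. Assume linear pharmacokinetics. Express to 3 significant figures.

The CYP1A2 pathway (47% of clearance) falls to 0.26× activity: 0.47 × 0.26 = 0.1222.
The CYP2C8 pathway (19% of clearance) is reduced to 0.13× activity: 0.19 × 0.13 = 0.0247.
The remaining 34% of clearance is unaffected.
Relative clearance = 0.1222 + 0.0247 + 0.34 = 0.4869.
New steady-state plasma level = 29.0 / 0.4869 = 59.6 μg/mL (concentration scales inversely with clearance).

59.6 μg/mL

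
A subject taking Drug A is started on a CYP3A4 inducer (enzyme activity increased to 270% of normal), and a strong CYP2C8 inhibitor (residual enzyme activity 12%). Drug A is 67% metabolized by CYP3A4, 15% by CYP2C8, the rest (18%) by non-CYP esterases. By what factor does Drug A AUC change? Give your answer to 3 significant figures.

CYP3A4: 0.67 × 2.7 = 1.809
CYP2C8: 0.15 × 0.12 = 0.018
Other: 0.18 (unchanged)
New clearance relative to baseline: 1.809 + 0.018 + 0.18 = 2.007.
AUC ∝ 1/CL: fold-change = 1 / 2.007 = 0.498.

0.498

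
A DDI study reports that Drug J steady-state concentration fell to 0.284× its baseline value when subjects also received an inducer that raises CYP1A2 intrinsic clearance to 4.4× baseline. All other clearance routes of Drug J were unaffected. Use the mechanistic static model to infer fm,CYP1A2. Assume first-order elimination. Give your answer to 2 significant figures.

Call the CYP1A2 fraction fm. After the interaction, CL_new/CL_old = fm × 4.4 + (1 − fm).
Steady-state concentration ratio = 1 / (new CL fraction), so new CL fraction = 1 / 0.284 = 3.521.
fm × 4.4 + 1 − fm = 3.521  ⇒  fm × (4.4 − 1) = 2.521  ⇒  fm = 0.74.

0.74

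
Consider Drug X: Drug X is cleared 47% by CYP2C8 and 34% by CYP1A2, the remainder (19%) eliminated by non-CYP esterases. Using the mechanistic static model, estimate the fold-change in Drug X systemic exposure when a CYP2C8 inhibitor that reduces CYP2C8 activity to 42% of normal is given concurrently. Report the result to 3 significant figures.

1.37

The CYP2C8 pathway (47% of clearance) is reduced to 0.42× activity: 0.47 × 0.42 = 0.1974.
CYP1A2 (34%) and the residual 19% are unaffected.
CL_new/CL_old = 0.1974 + 0.34 + 0.19 = 0.7274.
Systemic exposure ratio = CL_old/CL_new = 1 / 0.7274 = 1.37.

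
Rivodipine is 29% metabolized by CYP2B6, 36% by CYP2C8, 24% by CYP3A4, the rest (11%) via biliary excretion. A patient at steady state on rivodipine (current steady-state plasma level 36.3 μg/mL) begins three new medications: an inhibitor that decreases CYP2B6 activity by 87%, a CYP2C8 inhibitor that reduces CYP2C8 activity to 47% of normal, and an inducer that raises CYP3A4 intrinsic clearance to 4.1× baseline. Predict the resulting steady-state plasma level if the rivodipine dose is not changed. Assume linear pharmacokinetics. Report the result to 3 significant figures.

27.9 μg/mL

CYP2B6: 0.29 × 0.13 = 0.0377
CYP2C8: 0.36 × 0.47 = 0.1692
CYP3A4: 0.24 × 4.1 = 0.984
Other: 0.11 (unchanged)
Relative clearance = 0.0377 + 0.1692 + 0.984 + 0.11 = 1.3009.
Steady-state plasma level ∝ 1/CL: new value = 36.3 / 1.3009 = 27.9 μg/mL.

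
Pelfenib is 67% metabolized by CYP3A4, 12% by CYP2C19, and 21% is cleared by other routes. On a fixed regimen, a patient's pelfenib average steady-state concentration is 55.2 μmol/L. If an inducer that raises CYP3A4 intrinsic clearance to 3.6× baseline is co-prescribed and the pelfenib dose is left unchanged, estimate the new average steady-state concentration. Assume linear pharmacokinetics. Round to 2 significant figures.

20 μmol/L

CYP3A4: 0.67 × 3.6 = 2.412
CYP2C19: 0.12 (unchanged)
Other: 0.21 (unchanged)
Relative clearance = 2.412 + 0.12 + 0.21 = 2.742.
Average steady-state concentration ∝ 1/CL, so new value = 55.2 / 2.742 = 20 μmol/L.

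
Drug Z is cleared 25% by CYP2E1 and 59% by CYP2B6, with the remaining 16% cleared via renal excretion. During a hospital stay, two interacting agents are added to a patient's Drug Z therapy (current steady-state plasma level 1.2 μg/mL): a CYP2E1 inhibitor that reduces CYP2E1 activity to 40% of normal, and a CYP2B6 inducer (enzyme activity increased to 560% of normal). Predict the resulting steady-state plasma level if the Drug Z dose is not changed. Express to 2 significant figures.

The CYP2E1 pathway (25% of clearance) is reduced to 0.4× activity: 0.25 × 0.4 = 0.1.
The CYP2B6 pathway (59% of clearance) is boosted to 5.6× activity: 0.59 × 5.6 = 3.304.
Non-CYP routes (16%) are unchanged.
CL_new/CL_old = 0.1 + 3.304 + 0.16 = 3.564.
Dividing the baseline by the relative clearance: 1.2 / 3.564 = 0.34 μg/mL.

0.34 μg/mL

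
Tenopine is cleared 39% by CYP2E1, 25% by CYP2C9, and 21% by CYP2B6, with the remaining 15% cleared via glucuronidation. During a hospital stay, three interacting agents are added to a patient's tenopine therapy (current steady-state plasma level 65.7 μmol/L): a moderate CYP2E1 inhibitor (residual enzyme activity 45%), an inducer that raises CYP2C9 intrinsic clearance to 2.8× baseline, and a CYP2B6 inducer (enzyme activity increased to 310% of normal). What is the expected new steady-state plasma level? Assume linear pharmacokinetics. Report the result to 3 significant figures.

39.2 μmol/L

CYP2E1: 0.39 × 0.45 = 0.1755
CYP2C9: 0.25 × 2.8 = 0.7
CYP2B6: 0.21 × 3.1 = 0.651
Other: 0.15 (unchanged)
Relative clearance = 0.1755 + 0.7 + 0.651 + 0.15 = 1.6765.
Dividing the baseline by the relative clearance: 65.7 / 1.6765 = 39.2 μmol/L.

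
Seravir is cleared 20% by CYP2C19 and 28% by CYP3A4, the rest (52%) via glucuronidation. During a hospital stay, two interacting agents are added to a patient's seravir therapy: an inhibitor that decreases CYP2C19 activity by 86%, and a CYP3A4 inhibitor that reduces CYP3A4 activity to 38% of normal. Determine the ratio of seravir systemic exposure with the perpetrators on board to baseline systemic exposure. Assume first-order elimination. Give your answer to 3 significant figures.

1.53

The CYP2C19 pathway (20% of clearance) drops to 0.14× activity: 0.2 × 0.14 = 0.028.
The CYP3A4 pathway (28% of clearance) is reduced to 0.38× activity: 0.28 × 0.38 = 0.1064.
Non-CYP routes (52%) are unchanged.
New clearance relative to baseline: 0.028 + 0.1064 + 0.52 = 0.6544.
Because systemic exposure varies inversely with clearance, the combined effect is 1 / 0.6544 = 1.53.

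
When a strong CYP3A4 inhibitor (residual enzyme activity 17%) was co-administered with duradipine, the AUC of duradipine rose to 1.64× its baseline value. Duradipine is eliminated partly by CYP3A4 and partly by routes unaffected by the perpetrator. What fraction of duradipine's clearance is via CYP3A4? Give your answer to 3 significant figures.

Let x = fm,CYP3A4. Because AUC ∝ 1/CL, relative clearance fell to 1/1.64 = 0.6098.
Only the CYP3A4 route changed, so 0.6098 = x·0.17 + (1 − x), giving x = 0.470.

0.470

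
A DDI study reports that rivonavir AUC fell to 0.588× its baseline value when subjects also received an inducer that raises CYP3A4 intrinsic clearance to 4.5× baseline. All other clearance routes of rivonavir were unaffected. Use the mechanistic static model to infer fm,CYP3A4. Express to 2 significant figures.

0.20

Let fm be the CYP3A4 fraction. New clearance relative to baseline = fm × 4.5 + (1 − fm).
AUC ratio = 1 / (new CL fraction), so new CL fraction = 1 / 0.588 = 1.701.
fm × 4.5 + 1 − fm = 1.701  ⇒  fm × (4.5 − 1) = 0.7007  ⇒  fm = 0.20.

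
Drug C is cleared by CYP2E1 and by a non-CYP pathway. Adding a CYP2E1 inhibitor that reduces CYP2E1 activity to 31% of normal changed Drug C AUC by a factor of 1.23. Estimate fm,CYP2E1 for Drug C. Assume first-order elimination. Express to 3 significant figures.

Call the CYP2E1 fraction fm. After the interaction, CL_new/CL_old = fm × 0.31 + (1 − fm).
AUC ratio = 1 / (new CL fraction), so new CL fraction = 1 / 1.23 = 0.813.
fm × 0.31 + 1 − fm = 0.813  ⇒  fm × (0.31 − 1) = −0.187  ⇒  fm = 0.271.

0.271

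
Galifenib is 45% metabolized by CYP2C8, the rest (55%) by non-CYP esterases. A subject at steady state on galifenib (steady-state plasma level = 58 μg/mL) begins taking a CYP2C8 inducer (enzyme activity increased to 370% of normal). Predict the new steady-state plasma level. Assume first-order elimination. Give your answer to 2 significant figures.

CYP2C8: 0.45 × 3.7 = 1.665
Other: 0.55 (unchanged)
CL_new/CL_old = 1.665 + 0.55 = 2.215.
Steady-state plasma level ∝ 1/CL, so new value = 58 / 2.215 = 26 μg/mL.

26 μg/mL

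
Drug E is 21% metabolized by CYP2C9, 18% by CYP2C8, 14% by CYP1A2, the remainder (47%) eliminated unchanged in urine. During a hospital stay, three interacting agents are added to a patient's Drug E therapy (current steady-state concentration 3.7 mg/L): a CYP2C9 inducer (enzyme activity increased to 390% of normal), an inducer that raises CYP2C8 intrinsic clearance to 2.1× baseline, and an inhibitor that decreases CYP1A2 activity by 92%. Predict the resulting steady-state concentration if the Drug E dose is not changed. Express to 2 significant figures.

The CYP2C9 pathway (21% of clearance) is boosted to 3.9× activity: 0.21 × 3.9 = 0.819.
The CYP2C8 pathway (18% of clearance) is boosted to 2.1× activity: 0.18 × 2.1 = 0.378.
The CYP1A2 pathway (14% of clearance) is reduced to 0.08× activity: 0.14 × 0.08 = 0.0112.
The remaining 47% of clearance is unaffected.
Relative clearance = 0.819 + 0.378 + 0.0112 + 0.47 = 1.6782.
New steady-state concentration = 3.7 / 1.6782 = 2.2 mg/L (concentration scales inversely with clearance).

2.2 mg/L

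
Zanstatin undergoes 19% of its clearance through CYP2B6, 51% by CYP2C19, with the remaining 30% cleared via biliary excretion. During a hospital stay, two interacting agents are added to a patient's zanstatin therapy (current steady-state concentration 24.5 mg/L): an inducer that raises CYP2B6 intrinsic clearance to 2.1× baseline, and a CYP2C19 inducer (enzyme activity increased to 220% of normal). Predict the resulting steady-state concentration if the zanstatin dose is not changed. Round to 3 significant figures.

CYP2B6: 0.19 × 2.1 = 0.399
CYP2C19: 0.51 × 2.2 = 1.122
Other: 0.3 (unchanged)
Relative clearance = 0.399 + 1.122 + 0.3 = 1.821.
Dividing the baseline by the relative clearance: 24.5 / 1.821 = 13.5 mg/L.

13.5 mg/L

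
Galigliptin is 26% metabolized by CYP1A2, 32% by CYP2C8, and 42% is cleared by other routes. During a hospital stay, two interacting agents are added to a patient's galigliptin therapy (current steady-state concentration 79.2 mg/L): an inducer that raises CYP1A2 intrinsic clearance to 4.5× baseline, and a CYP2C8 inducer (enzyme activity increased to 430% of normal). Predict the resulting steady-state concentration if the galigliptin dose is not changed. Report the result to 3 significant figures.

The CYP1A2 pathway (26% of clearance) rises to 4.5× activity: 0.26 × 4.5 = 1.17.
The CYP2C8 pathway (32% of clearance) rises to 4.3× activity: 0.32 × 4.3 = 1.376.
The remaining 42% of clearance is unaffected.
New clearance relative to baseline: 1.17 + 1.376 + 0.42 = 2.966.
Steady-state concentration ∝ 1/CL: new value = 79.2 / 2.966 = 26.7 mg/L.

26.7 mg/L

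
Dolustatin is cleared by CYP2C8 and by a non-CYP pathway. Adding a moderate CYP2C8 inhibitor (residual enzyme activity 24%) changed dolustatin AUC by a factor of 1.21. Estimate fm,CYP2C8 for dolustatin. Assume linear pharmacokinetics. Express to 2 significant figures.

CL'/CL = 1 / 1.21 = 0.8264
0.24·fm + (1 − fm) = 0.8264
fm = (0.8264 − 1) / (0.24 − 1) = 0.23

0.23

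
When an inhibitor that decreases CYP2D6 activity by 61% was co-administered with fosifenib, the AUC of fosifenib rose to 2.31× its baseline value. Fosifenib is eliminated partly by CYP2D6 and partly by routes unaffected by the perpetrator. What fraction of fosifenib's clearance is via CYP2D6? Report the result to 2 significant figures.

Let x = fm,CYP2D6. Because AUC ∝ 1/CL, relative clearance fell to 1/2.31 = 0.4329.
Only the CYP2D6 route changed, so 0.4329 = x·0.39 + (1 − x), giving x = 0.93.

0.93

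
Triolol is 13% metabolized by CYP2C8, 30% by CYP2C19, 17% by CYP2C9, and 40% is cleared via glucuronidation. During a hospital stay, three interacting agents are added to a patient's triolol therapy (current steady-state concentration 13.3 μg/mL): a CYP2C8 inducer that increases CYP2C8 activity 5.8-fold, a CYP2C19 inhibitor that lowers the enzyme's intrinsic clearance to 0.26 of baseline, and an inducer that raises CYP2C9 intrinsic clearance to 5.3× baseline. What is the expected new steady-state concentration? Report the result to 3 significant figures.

CYP2C8: 0.13 × 5.8 = 0.754
CYP2C19: 0.3 × 0.26 = 0.078
CYP2C9: 0.17 × 5.3 = 0.901
Other: 0.4 (unchanged)
Relative clearance = 0.754 + 0.078 + 0.901 + 0.4 = 2.133.
Steady-state concentration ∝ 1/CL: new value = 13.3 / 2.133 = 6.24 μg/mL.

6.24 μg/mL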